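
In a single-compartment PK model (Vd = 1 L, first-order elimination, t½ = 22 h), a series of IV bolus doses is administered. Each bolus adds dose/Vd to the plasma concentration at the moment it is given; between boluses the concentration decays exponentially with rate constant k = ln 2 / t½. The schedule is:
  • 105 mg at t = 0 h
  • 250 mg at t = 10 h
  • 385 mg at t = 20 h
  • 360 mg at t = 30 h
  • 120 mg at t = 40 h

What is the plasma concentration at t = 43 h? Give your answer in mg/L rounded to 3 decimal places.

k = ln 2 / 22 = 0.03151 per h
Dose 1 (105 mg at t=0 h): 105·exp(−0.03151·43) = 27.090 mg/L
Dose 2 (250 mg at t=10 h): 250·exp(−0.03151·33) = 88.388 mg/L
Dose 3 (385 mg at t=20 h): 385·exp(−0.03151·23) = 186.530 mg/L
Dose 4 (360 mg at t=30 h): 360·exp(−0.03151·13) = 239.013 mg/L
Dose 5 (120 mg at t=40 h): 120·exp(−0.03151·3) = 109.177 mg/L
C(43) = 27.090 + 88.388 + 186.530 + 239.013 + 109.177 = 650.198 mg/L

650.198 mg/L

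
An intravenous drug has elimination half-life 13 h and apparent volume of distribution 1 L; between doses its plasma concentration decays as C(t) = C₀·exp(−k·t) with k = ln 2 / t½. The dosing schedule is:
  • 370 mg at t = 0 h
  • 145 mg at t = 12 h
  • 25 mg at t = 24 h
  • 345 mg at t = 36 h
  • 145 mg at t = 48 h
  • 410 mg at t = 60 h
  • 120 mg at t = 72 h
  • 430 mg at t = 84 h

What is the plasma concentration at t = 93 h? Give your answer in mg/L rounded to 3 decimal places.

k = ln 2 / 13 = 0.05332 per h
Dose 1 (370 mg at t=0 h): 370·exp(−0.05332·93) = 2.598 mg/L
Dose 2 (145 mg at t=12 h): 145·exp(−0.05332·81) = 1.931 mg/L
Dose 3 (25 mg at t=24 h): 25·exp(−0.05332·69) = 0.631 mg/L
Dose 4 (345 mg at t=36 h): 345·exp(−0.05332·57) = 16.517 mg/L
Dose 5 (145 mg at t=48 h): 145·exp(−0.05332·45) = 13.163 mg/L
Dose 6 (410 mg at t=60 h): 410·exp(−0.05332·33) = 70.572 mg/L
Dose 7 (120 mg at t=72 h): 120·exp(−0.05332·21) = 39.165 mg/L
Dose 8 (430 mg at t=84 h): 430·exp(−0.05332·9) = 266.111 mg/L
C(93) = 2.598 + 1.931 + 0.631 + 16.517 + 13.163 + 70.572 + 39.165 + 266.111 = 410.687 mg/L

410.687 mg/L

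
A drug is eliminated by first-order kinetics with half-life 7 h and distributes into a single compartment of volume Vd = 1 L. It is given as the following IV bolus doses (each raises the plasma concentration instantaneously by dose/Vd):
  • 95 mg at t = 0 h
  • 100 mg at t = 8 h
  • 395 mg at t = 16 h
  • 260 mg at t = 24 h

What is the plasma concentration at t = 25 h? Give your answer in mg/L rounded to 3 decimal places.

k = ln 2 / 7 = 0.09902 per h
Dose 1 (95 mg at t=0 h): 95·exp(−0.09902·25) = 7.991 mg/L
Dose 2 (100 mg at t=8 h): 100·exp(−0.09902·17) = 18.575 mg/L
Dose 3 (395 mg at t=16 h): 395·exp(−0.09902·9) = 162.016 mg/L
Dose 4 (260 mg at t=24 h): 260·exp(−0.09902·1) = 235.488 mg/L
C(25) = 7.991 + 18.575 + 162.016 + 235.488 = 424.071 mg/L

424.071 mg/L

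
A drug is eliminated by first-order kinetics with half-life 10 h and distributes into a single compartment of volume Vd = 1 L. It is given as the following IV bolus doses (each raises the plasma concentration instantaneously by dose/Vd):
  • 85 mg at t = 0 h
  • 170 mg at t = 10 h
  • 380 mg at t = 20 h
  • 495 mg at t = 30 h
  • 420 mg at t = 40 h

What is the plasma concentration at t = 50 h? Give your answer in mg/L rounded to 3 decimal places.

394.531 mg/L

k = ln 2 / 10 = 0.06931 per h
Dose 1 (85 mg at t=0 h): 85·exp(−0.06931·50) = 2.656 mg/L
Dose 2 (170 mg at t=10 h): 170·exp(−0.06931·40) = 10.625 mg/L
Dose 3 (380 mg at t=20 h): 380·exp(−0.06931·30) = 47.500 mg/L
Dose 4 (495 mg at t=30 h): 495·exp(−0.06931·20) = 123.750 mg/L
Dose 5 (420 mg at t=40 h): 420·exp(−0.06931·10) = 210.000 mg/L
C(50) = 2.656 + 10.625 + 47.500 + 123.750 + 210.000 = 394.531 mg/L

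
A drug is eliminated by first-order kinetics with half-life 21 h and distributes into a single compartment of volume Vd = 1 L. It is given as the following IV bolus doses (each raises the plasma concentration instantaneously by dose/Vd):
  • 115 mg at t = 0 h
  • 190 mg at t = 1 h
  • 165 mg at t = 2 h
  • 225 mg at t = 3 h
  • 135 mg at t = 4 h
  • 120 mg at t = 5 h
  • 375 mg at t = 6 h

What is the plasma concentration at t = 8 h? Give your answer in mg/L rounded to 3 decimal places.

1143.274 mg/L

k = ln 2 / 21 = 0.03301 per h
Dose 1 (115 mg at t=0 h): 115·exp(−0.03301·8) = 88.312 mg/L
Dose 2 (190 mg at t=1 h): 190·exp(−0.03301·7) = 150.803 mg/L
Dose 3 (165 mg at t=2 h): 165·exp(−0.03301·6) = 135.355 mg/L
Dose 4 (225 mg at t=3 h): 225·exp(−0.03301·5) = 190.769 mg/L
Dose 5 (135 mg at t=4 h): 135·exp(−0.03301·4) = 118.303 mg/L
Dose 6 (120 mg at t=5 h): 120·exp(−0.03301·3) = 108.687 mg/L
Dose 7 (375 mg at t=6 h): 375·exp(−0.03301·2) = 351.044 mg/L
C(8) = 88.312 + 150.803 + 135.355 + 190.769 + 118.303 + 108.687 + 351.044 = 1143.274 mg/L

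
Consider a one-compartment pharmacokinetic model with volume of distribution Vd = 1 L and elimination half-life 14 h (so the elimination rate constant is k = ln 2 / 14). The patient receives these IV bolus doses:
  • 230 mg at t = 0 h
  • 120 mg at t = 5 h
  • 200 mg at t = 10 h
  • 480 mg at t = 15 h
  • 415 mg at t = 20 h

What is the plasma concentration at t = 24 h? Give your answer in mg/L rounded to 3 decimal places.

864.788 mg/L

k = ln 2 / 14 = 0.04951 per h
Dose 1 (230 mg at t=0 h): 230·exp(−0.04951·24) = 70.093 mg/L
Dose 2 (120 mg at t=5 h): 120·exp(−0.04951·19) = 46.843 mg/L
Dose 3 (200 mg at t=10 h): 200·exp(−0.04951·14) = 100.000 mg/L
Dose 4 (480 mg at t=15 h): 480·exp(−0.04951·9) = 307.413 mg/L
Dose 5 (415 mg at t=20 h): 415·exp(−0.04951·4) = 340.439 mg/L
C(24) = 70.093 + 46.843 + 100.000 + 307.413 + 340.439 = 864.788 mg/L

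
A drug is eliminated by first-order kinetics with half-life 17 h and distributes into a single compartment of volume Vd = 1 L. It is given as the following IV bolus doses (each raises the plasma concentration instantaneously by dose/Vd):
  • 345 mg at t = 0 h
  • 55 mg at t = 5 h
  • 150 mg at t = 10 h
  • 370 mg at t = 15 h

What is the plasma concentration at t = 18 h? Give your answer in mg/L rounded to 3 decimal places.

633.630 mg/L

k = ln 2 / 17 = 0.04077 per h
Dose 1 (345 mg at t=0 h): 345·exp(−0.04077·18) = 165.608 mg/L
Dose 2 (55 mg at t=5 h): 55·exp(−0.04077·13) = 32.372 mg/L
Dose 3 (150 mg at t=10 h): 150·exp(−0.04077·8) = 108.251 mg/L
Dose 4 (370 mg at t=15 h): 370·exp(−0.04077·3) = 327.400 mg/L
C(18) = 165.608 + 32.372 + 108.251 + 327.400 = 633.630 mg/L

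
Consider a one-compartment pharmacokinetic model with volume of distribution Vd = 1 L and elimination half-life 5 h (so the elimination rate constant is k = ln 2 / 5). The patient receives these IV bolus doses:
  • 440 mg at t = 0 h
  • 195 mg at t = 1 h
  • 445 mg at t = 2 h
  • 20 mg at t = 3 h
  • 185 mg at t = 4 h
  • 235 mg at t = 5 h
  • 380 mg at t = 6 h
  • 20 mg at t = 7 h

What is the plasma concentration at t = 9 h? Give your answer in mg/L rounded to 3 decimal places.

k = ln 2 / 5 = 0.13863 per h
Dose 1 (440 mg at t=0 h): 440·exp(−0.13863·9) = 126.357 mg/L
Dose 2 (195 mg at t=1 h): 195·exp(−0.13863·8) = 64.326 mg/L
Dose 3 (445 mg at t=2 h): 445·exp(−0.13863·7) = 168.623 mg/L
Dose 4 (20 mg at t=3 h): 20·exp(−0.13863·6) = 8.706 mg/L
Dose 5 (185 mg at t=4 h): 185·exp(−0.13863·5) = 92.500 mg/L
Dose 6 (235 mg at t=5 h): 235·exp(−0.13863·4) = 134.972 mg/L
Dose 7 (380 mg at t=6 h): 380·exp(−0.13863·3) = 250.707 mg/L
Dose 8 (20 mg at t=7 h): 20·exp(−0.13863·2) = 15.157 mg/L
C(9) = 126.357 + 64.326 + 168.623 + 8.706 + 92.500 + 134.972 + 250.707 + 15.157 = 861.348 mg/L

861.348 mg/L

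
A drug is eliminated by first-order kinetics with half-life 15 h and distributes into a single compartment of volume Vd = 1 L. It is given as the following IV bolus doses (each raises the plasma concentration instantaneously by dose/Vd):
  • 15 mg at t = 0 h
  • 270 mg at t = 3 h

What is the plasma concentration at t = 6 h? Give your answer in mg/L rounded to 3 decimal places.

k = ln 2 / 15 = 0.04621 per h
Dose 1 (15 mg at t=0 h): 15·exp(−0.04621·6) = 11.368 mg/L
Dose 2 (270 mg at t=3 h): 270·exp(−0.04621·3) = 235.049 mg/L
C(6) = 11.368 + 235.049 = 246.417 mg/L

246.417 mg/L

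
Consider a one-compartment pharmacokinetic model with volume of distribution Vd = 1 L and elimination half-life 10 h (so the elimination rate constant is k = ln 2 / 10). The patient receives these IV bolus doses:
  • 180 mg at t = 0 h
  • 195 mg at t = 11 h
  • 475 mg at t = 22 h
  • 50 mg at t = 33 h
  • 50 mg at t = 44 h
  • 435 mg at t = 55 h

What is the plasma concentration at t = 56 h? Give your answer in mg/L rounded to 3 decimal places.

495.113 mg/L

k = ln 2 / 10 = 0.06931 per h
Dose 1 (180 mg at t=0 h): 180·exp(−0.06931·56) = 3.711 mg/L
Dose 2 (195 mg at t=11 h): 195·exp(−0.06931·45) = 8.618 mg/L
Dose 3 (475 mg at t=22 h): 475·exp(−0.06931·34) = 44.998 mg/L
Dose 4 (50 mg at t=33 h): 50·exp(−0.06931·23) = 10.153 mg/L
Dose 5 (50 mg at t=44 h): 50·exp(−0.06931·12) = 21.764 mg/L
Dose 6 (435 mg at t=55 h): 435·exp(−0.06931·1) = 405.869 mg/L
C(56) = 3.711 + 8.618 + 44.998 + 10.153 + 21.764 + 405.869 = 495.113 mg/L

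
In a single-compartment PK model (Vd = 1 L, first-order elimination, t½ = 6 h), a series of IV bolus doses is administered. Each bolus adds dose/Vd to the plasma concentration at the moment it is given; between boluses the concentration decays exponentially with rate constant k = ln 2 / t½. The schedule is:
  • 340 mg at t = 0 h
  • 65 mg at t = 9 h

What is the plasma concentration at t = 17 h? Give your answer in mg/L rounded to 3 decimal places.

k = ln 2 / 6 = 0.11552 per h
Dose 1 (340 mg at t=0 h): 340·exp(−0.11552·17) = 47.705 mg/L
Dose 2 (65 mg at t=9 h): 65·exp(−0.11552·8) = 25.795 mg/L
C(17) = 47.705 + 25.795 = 73.500 mg/L

73.500 mg/L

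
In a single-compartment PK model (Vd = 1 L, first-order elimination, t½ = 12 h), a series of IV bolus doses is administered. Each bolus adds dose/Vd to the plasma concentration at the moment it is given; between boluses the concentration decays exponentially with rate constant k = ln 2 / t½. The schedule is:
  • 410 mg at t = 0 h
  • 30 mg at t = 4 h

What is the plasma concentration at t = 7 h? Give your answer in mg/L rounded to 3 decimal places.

k = ln 2 / 12 = 0.05776 per h
Dose 1 (410 mg at t=0 h): 410·exp(−0.05776·7) = 273.642 mg/L
Dose 2 (30 mg at t=4 h): 30·exp(−0.05776·3) = 25.227 mg/L
C(7) = 273.642 + 25.227 = 298.869 mg/L

298.869 mg/L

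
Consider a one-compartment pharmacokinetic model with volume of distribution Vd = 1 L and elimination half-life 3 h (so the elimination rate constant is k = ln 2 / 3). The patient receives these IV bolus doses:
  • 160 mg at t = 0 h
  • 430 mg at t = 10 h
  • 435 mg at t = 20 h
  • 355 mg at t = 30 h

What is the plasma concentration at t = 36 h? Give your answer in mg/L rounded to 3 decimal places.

100.637 mg/L

k = ln 2 / 3 = 0.23105 per h
Dose 1 (160 mg at t=0 h): 160·exp(−0.23105·36) = 0.039 mg/L
Dose 2 (430 mg at t=10 h): 430·exp(−0.23105·26) = 1.058 mg/L
Dose 3 (435 mg at t=20 h): 435·exp(−0.23105·16) = 10.789 mg/L
Dose 4 (355 mg at t=30 h): 355·exp(−0.23105·6) = 88.750 mg/L
C(36) = 0.039 + 1.058 + 10.789 + 88.750 = 100.637 mg/L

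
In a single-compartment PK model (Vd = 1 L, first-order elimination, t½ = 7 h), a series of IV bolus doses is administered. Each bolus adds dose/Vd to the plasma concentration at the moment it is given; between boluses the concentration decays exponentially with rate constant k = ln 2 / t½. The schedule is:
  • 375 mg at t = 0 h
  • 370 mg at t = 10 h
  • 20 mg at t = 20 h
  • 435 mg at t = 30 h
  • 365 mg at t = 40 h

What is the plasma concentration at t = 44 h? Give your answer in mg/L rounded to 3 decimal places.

k = ln 2 / 7 = 0.09902 per h
Dose 1 (375 mg at t=0 h): 375·exp(−0.09902·44) = 4.807 mg/L
Dose 2 (370 mg at t=10 h): 370·exp(−0.09902·34) = 12.766 mg/L
Dose 3 (20 mg at t=20 h): 20·exp(−0.09902·24) = 1.857 mg/L
Dose 4 (435 mg at t=30 h): 435·exp(−0.09902·14) = 108.750 mg/L
Dose 5 (365 mg at t=40 h): 365·exp(−0.09902·4) = 245.627 mg/L
C(44) = 4.807 + 12.766 + 1.857 + 108.750 + 245.627 = 373.807 mg/L

373.807 mg/L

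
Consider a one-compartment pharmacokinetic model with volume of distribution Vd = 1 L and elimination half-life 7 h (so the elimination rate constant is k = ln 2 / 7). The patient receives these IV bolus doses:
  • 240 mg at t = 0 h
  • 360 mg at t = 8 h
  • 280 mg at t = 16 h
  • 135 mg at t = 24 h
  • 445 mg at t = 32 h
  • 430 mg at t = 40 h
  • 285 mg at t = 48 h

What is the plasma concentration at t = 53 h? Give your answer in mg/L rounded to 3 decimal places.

368.285 mg/L

k = ln 2 / 7 = 0.09902 per h
Dose 1 (240 mg at t=0 h): 240·exp(−0.09902·53) = 1.262 mg/L
Dose 2 (360 mg at t=8 h): 360·exp(−0.09902·45) = 4.179 mg/L
Dose 3 (280 mg at t=16 h): 280·exp(−0.09902·37) = 7.178 mg/L
Dose 4 (135 mg at t=24 h): 135·exp(−0.09902·29) = 7.642 mg/L
Dose 5 (445 mg at t=32 h): 445·exp(−0.09902·21) = 55.625 mg/L
Dose 6 (430 mg at t=40 h): 430·exp(−0.09902·13) = 118.690 mg/L
Dose 7 (285 mg at t=48 h): 285·exp(−0.09902·5) = 173.709 mg/L
C(53) = 1.262 + 4.179 + 7.178 + 7.642 + 55.625 + 118.690 + 173.709 = 368.285 mg/L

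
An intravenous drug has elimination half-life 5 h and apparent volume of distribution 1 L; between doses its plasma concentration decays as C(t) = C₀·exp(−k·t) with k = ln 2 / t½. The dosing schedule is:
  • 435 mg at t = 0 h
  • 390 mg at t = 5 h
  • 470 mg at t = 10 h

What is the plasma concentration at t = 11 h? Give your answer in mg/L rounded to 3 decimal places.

673.588 mg/L

k = ln 2 / 5 = 0.13863 per h
Dose 1 (435 mg at t=0 h): 435·exp(−0.13863·11) = 94.672 mg/L
Dose 2 (390 mg at t=5 h): 390·exp(−0.13863·6) = 169.757 mg/L
Dose 3 (470 mg at t=10 h): 470·exp(−0.13863·1) = 409.159 mg/L
C(11) = 94.672 + 169.757 + 409.159 = 673.588 mg/L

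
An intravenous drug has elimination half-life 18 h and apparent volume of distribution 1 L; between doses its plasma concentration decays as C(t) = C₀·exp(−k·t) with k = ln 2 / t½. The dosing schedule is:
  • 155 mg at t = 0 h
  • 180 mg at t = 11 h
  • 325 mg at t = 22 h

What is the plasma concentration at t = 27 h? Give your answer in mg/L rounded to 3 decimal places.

k = ln 2 / 18 = 0.03851 per h
Dose 1 (155 mg at t=0 h): 155·exp(−0.03851·27) = 54.801 mg/L
Dose 2 (180 mg at t=11 h): 180·exp(−0.03851·16) = 97.205 mg/L
Dose 3 (325 mg at t=22 h): 325·exp(−0.03851·5) = 268.080 mg/L
C(27) = 54.801 + 97.205 + 268.080 = 420.086 mg/L

420.086 mg/L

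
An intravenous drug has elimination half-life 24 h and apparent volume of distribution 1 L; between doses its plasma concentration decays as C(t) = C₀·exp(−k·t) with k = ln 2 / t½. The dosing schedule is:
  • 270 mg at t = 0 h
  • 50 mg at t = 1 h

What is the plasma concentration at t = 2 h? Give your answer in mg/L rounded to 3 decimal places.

303.423 mg/L

k = ln 2 / 24 = 0.02888 per h
Dose 1 (270 mg at t=0 h): 270·exp(−0.02888·2) = 254.846 mg/L
Dose 2 (50 mg at t=1 h): 50·exp(−0.02888·1) = 48.577 mg/L
C(2) = 254.846 + 48.577 = 303.423 mg/L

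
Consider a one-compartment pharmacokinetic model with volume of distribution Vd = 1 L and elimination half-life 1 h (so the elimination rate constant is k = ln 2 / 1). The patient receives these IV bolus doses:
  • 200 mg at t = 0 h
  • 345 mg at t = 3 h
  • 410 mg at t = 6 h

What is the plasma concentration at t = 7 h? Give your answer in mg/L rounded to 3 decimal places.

k = ln 2 / 1 = 0.69315 per h
Dose 1 (200 mg at t=0 h): 200·exp(−0.69315·7) = 1.563 mg/L
Dose 2 (345 mg at t=3 h): 345·exp(−0.69315·4) = 21.562 mg/L
Dose 3 (410 mg at t=6 h): 410·exp(−0.69315·1) = 205.000 mg/L
C(7) = 1.563 + 21.562 + 205.000 = 228.125 mg/L

228.125 mg/L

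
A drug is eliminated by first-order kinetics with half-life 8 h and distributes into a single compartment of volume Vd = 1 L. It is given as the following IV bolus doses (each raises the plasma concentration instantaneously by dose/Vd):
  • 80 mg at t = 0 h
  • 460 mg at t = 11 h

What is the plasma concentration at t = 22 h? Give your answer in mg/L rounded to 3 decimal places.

189.246 mg/L

k = ln 2 / 8 = 0.08664 per h
Dose 1 (80 mg at t=0 h): 80·exp(−0.08664·22) = 11.892 mg/L
Dose 2 (460 mg at t=11 h): 460·exp(−0.08664·11) = 177.354 mg/L
C(22) = 11.892 + 177.354 = 189.246 mg/L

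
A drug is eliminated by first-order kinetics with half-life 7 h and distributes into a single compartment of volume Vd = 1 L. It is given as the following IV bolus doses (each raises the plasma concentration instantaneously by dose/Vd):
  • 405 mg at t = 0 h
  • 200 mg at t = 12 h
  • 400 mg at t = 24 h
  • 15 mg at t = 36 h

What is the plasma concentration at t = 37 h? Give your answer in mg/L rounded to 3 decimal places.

151.201 mg/L

k = ln 2 / 7 = 0.09902 per h
Dose 1 (405 mg at t=0 h): 405·exp(−0.09902·37) = 10.382 mg/L
Dose 2 (200 mg at t=12 h): 200·exp(−0.09902·25) = 16.824 mg/L
Dose 3 (400 mg at t=24 h): 400·exp(−0.09902·13) = 110.409 mg/L
Dose 4 (15 mg at t=36 h): 15·exp(−0.09902·1) = 13.586 mg/L
C(37) = 10.382 + 16.824 + 110.409 + 13.586 = 151.201 mg/L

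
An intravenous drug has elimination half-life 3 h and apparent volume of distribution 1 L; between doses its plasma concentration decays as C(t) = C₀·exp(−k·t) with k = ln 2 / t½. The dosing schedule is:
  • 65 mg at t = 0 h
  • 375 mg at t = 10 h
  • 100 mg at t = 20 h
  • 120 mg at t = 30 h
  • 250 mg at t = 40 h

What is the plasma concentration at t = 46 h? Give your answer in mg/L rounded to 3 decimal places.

65.816 mg/L

k = ln 2 / 3 = 0.23105 per h
Dose 1 (65 mg at t=0 h): 65·exp(−0.23105·46) = 0.002 mg/L
Dose 2 (375 mg at t=10 h): 375·exp(−0.23105·36) = 0.092 mg/L
Dose 3 (100 mg at t=20 h): 100·exp(−0.23105·26) = 0.246 mg/L
Dose 4 (120 mg at t=30 h): 120·exp(−0.23105·16) = 2.976 mg/L
Dose 5 (250 mg at t=40 h): 250·exp(−0.23105·6) = 62.500 mg/L
C(46) = 0.002 + 0.092 + 0.246 + 2.976 + 62.500 = 65.816 mg/L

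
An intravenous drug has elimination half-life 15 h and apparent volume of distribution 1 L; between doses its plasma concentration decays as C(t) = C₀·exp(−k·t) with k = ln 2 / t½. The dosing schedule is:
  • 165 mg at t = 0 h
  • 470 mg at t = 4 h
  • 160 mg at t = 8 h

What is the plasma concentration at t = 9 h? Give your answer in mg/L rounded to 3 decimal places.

634.673 mg/L

k = ln 2 / 15 = 0.04621 per h
Dose 1 (165 mg at t=0 h): 165·exp(−0.04621·9) = 108.859 mg/L
Dose 2 (470 mg at t=4 h): 470·exp(−0.04621·5) = 373.039 mg/L
Dose 3 (160 mg at t=8 h): 160·exp(−0.04621·1) = 152.775 mg/L
C(9) = 108.859 + 373.039 + 152.775 = 634.673 mg/L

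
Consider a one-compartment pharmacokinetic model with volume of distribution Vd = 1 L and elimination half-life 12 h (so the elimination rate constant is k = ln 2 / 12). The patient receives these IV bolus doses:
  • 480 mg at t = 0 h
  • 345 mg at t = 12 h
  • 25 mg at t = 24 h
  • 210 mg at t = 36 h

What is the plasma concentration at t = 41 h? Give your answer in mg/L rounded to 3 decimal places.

276.250 mg/L

k = ln 2 / 12 = 0.05776 per h
Dose 1 (480 mg at t=0 h): 480·exp(−0.05776·41) = 44.949 mg/L
Dose 2 (345 mg at t=12 h): 345·exp(−0.05776·29) = 64.614 mg/L
Dose 3 (25 mg at t=24 h): 25·exp(−0.05776·17) = 9.364 mg/L
Dose 4 (210 mg at t=36 h): 210·exp(−0.05776·5) = 157.322 mg/L
C(41) = 44.949 + 64.614 + 9.364 + 157.322 = 276.250 mg/L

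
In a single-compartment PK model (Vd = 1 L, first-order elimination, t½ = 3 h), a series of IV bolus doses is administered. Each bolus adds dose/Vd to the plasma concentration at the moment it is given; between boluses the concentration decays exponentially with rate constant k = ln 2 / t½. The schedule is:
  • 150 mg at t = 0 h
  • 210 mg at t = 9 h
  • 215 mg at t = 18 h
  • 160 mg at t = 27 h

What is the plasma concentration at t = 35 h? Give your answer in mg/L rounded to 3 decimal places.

29.994 mg/L

k = ln 2 / 3 = 0.23105 per h
Dose 1 (150 mg at t=0 h): 150·exp(−0.23105·35) = 0.046 mg/L
Dose 2 (210 mg at t=9 h): 210·exp(−0.23105·26) = 0.517 mg/L
Dose 3 (215 mg at t=18 h): 215·exp(−0.23105·17) = 4.233 mg/L
Dose 4 (160 mg at t=27 h): 160·exp(−0.23105·8) = 25.198 mg/L
C(35) = 0.046 + 0.517 + 4.233 + 25.198 = 29.994 mg/L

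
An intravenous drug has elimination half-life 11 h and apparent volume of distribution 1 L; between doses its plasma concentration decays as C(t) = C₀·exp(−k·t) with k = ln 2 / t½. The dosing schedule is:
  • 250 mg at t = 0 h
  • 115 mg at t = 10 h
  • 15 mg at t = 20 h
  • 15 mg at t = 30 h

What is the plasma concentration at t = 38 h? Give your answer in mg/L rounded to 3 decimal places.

56.389 mg/L

k = ln 2 / 11 = 0.06301 per h
Dose 1 (250 mg at t=0 h): 250·exp(−0.06301·38) = 22.804 mg/L
Dose 2 (115 mg at t=10 h): 115·exp(−0.06301·28) = 19.699 mg/L
Dose 3 (15 mg at t=20 h): 15·exp(−0.06301·18) = 4.825 mg/L
Dose 4 (15 mg at t=30 h): 15·exp(−0.06301·8) = 9.061 mg/L
C(38) = 22.804 + 19.699 + 4.825 + 9.061 = 56.389 mg/L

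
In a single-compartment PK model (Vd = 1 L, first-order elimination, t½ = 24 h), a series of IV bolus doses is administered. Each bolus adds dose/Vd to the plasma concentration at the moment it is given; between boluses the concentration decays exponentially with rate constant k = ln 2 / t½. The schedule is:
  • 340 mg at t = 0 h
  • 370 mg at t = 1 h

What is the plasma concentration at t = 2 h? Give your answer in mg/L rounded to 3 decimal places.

680.384 mg/L

k = ln 2 / 24 = 0.02888 per h
Dose 1 (340 mg at t=0 h): 340·exp(−0.02888·2) = 320.917 mg/L
Dose 2 (370 mg at t=1 h): 370·exp(−0.02888·1) = 359.467 mg/L
C(2) = 320.917 + 359.467 = 680.384 mg/L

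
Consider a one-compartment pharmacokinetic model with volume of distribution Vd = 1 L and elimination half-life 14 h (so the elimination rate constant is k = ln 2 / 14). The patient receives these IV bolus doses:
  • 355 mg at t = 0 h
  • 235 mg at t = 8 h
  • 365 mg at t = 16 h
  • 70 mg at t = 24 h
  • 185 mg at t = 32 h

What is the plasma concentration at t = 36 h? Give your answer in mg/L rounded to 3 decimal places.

k = ln 2 / 14 = 0.04951 per h
Dose 1 (355 mg at t=0 h): 355·exp(−0.04951·36) = 59.724 mg/L
Dose 2 (235 mg at t=8 h): 235·exp(−0.04951·28) = 58.750 mg/L
Dose 3 (365 mg at t=16 h): 365·exp(−0.04951·20) = 135.597 mg/L
Dose 4 (70 mg at t=24 h): 70·exp(−0.04951·12) = 38.643 mg/L
Dose 5 (185 mg at t=32 h): 185·exp(−0.04951·4) = 151.762 mg/L
C(36) = 59.724 + 58.750 + 135.597 + 38.643 + 151.762 = 444.476 mg/L

444.476 mg/L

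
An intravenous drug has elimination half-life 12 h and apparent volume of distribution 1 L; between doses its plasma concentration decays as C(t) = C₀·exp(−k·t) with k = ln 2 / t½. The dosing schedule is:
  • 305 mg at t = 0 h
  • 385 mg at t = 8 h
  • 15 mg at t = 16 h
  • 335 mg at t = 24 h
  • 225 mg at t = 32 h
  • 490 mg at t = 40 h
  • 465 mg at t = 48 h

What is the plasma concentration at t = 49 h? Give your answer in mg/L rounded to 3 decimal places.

k = ln 2 / 12 = 0.05776 per h
Dose 1 (305 mg at t=0 h): 305·exp(−0.05776·49) = 17.993 mg/L
Dose 2 (385 mg at t=8 h): 385·exp(−0.05776·41) = 36.053 mg/L
Dose 3 (15 mg at t=16 h): 15·exp(−0.05776·33) = 2.230 mg/L
Dose 4 (335 mg at t=24 h): 335·exp(−0.05776·25) = 79.049 mg/L
Dose 5 (225 mg at t=32 h): 225·exp(−0.05776·17) = 84.280 mg/L
Dose 6 (490 mg at t=40 h): 490·exp(−0.05776·9) = 291.356 mg/L
Dose 7 (465 mg at t=48 h): 465·exp(−0.05776·1) = 438.902 mg/L
C(49) = 17.993 + 36.053 + 2.230 + 79.049 + 84.280 + 291.356 + 438.902 = 949.862 mg/L

949.862 mg/L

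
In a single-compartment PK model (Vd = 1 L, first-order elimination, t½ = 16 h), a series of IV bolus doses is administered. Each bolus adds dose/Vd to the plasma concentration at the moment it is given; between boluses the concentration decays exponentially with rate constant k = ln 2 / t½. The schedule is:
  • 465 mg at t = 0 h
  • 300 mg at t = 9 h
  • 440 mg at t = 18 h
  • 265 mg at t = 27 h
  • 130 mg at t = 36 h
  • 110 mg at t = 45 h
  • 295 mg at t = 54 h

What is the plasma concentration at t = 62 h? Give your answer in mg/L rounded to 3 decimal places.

488.884 mg/L

k = ln 2 / 16 = 0.04332 per h
Dose 1 (465 mg at t=0 h): 465·exp(−0.04332·62) = 31.693 mg/L
Dose 2 (300 mg at t=9 h): 300·exp(−0.04332·53) = 30.197 mg/L
Dose 3 (440 mg at t=18 h): 440·exp(−0.04332·44) = 65.406 mg/L
Dose 4 (265 mg at t=27 h): 265·exp(−0.04332·35) = 58.176 mg/L
Dose 5 (130 mg at t=36 h): 130·exp(−0.04332·26) = 42.147 mg/L
Dose 6 (110 mg at t=45 h): 110·exp(−0.04332·17) = 52.668 mg/L
Dose 7 (295 mg at t=54 h): 295·exp(−0.04332·8) = 208.597 mg/L
C(62) = 31.693 + 30.197 + 65.406 + 58.176 + 42.147 + 52.668 + 208.597 = 488.884 mg/L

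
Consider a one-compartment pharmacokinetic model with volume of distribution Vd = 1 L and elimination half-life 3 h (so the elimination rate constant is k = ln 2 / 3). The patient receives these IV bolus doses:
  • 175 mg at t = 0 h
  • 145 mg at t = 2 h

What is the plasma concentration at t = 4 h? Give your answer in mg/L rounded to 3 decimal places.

k = ln 2 / 3 = 0.23105 per h
Dose 1 (175 mg at t=0 h): 175·exp(−0.23105·4) = 69.449 mg/L
Dose 2 (145 mg at t=2 h): 145·exp(−0.23105·2) = 91.344 mg/L
C(4) = 69.449 + 91.344 = 160.793 mg/L

160.793 mg/L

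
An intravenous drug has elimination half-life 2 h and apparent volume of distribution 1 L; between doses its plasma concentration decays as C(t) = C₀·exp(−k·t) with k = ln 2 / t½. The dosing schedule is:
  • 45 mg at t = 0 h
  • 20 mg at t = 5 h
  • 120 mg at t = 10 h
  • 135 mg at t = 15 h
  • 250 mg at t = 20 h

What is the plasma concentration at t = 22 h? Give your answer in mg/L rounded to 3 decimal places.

138.885 mg/L

k = ln 2 / 2 = 0.34657 per h
Dose 1 (45 mg at t=0 h): 45·exp(−0.34657·22) = 0.022 mg/L
Dose 2 (20 mg at t=5 h): 20·exp(−0.34657·17) = 0.055 mg/L
Dose 3 (120 mg at t=10 h): 120·exp(−0.34657·12) = 1.875 mg/L
Dose 4 (135 mg at t=15 h): 135·exp(−0.34657·7) = 11.932 mg/L
Dose 5 (250 mg at t=20 h): 250·exp(−0.34657·2) = 125.000 mg/L
C(22) = 0.022 + 0.055 + 1.875 + 11.932 + 125.000 = 138.885 mg/L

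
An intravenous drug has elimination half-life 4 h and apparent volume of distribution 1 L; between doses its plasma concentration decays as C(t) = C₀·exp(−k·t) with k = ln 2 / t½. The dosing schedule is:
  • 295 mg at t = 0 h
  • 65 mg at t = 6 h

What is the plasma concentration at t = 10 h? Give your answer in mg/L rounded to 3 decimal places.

84.649 mg/L

k = ln 2 / 4 = 0.17329 per h
Dose 1 (295 mg at t=0 h): 295·exp(−0.17329·10) = 52.149 mg/L
Dose 2 (65 mg at t=6 h): 65·exp(−0.17329·4) = 32.500 mg/L
C(10) = 52.149 + 32.500 = 84.649 mg/L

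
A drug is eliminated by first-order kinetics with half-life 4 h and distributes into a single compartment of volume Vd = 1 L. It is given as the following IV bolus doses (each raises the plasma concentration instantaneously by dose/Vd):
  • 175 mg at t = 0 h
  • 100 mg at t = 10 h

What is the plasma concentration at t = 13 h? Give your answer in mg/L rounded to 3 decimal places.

77.855 mg/L

k = ln 2 / 4 = 0.17329 per h
Dose 1 (175 mg at t=0 h): 175·exp(−0.17329·13) = 18.395 mg/L
Dose 2 (100 mg at t=10 h): 100·exp(−0.17329·3) = 59.460 mg/L
C(13) = 18.395 + 59.460 = 77.855 mg/L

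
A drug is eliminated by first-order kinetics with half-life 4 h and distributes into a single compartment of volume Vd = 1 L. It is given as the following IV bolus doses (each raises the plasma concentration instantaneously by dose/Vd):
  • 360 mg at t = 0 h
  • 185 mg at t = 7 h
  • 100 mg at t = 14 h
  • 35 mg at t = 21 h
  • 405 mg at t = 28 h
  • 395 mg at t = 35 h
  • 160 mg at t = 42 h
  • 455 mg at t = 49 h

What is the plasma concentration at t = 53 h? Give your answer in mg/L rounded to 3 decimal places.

k = ln 2 / 4 = 0.17329 per h
Dose 1 (360 mg at t=0 h): 360·exp(−0.17329·53) = 0.037 mg/L
Dose 2 (185 mg at t=7 h): 185·exp(−0.17329·46) = 0.064 mg/L
Dose 3 (100 mg at t=14 h): 100·exp(−0.17329·39) = 0.116 mg/L
Dose 4 (35 mg at t=21 h): 35·exp(−0.17329·32) = 0.137 mg/L
Dose 5 (405 mg at t=28 h): 405·exp(−0.17329·25) = 5.321 mg/L
Dose 6 (395 mg at t=35 h): 395·exp(−0.17329·18) = 17.457 mg/L
Dose 7 (160 mg at t=42 h): 160·exp(−0.17329·11) = 23.784 mg/L
Dose 8 (455 mg at t=49 h): 455·exp(−0.17329·4) = 227.500 mg/L
C(53) = 0.037 + 0.064 + 0.116 + 0.137 + 5.321 + 17.457 + 23.784 + 227.500 = 274.416 mg/L

274.416 mg/L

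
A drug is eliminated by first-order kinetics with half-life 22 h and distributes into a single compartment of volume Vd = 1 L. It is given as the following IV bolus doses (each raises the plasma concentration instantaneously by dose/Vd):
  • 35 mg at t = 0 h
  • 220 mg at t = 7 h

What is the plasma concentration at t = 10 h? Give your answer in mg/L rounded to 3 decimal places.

k = ln 2 / 22 = 0.03151 per h
Dose 1 (35 mg at t=0 h): 35·exp(−0.03151·10) = 25.541 mg/L
Dose 2 (220 mg at t=7 h): 220·exp(−0.03151·3) = 200.158 mg/L
C(10) = 25.541 + 200.158 = 225.699 mg/L

225.699 mg/L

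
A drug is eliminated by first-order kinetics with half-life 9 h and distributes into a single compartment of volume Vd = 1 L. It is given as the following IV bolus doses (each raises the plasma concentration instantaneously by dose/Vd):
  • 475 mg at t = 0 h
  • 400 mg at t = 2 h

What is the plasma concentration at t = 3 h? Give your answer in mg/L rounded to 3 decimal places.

747.358 mg/L

k = ln 2 / 9 = 0.07702 per h
Dose 1 (475 mg at t=0 h): 475·exp(−0.07702·3) = 377.008 mg/L
Dose 2 (400 mg at t=2 h): 400·exp(−0.07702·1) = 370.350 mg/L
C(3) = 377.008 + 370.350 = 747.358 mg/L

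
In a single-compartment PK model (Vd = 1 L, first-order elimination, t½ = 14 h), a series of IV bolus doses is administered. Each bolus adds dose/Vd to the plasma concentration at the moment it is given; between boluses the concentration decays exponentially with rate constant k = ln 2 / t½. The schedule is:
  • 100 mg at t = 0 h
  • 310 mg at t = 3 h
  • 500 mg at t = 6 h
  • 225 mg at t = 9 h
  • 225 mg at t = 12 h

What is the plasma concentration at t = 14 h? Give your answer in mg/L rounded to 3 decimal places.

945.742 mg/L

k = ln 2 / 14 = 0.04951 per h
Dose 1 (100 mg at t=0 h): 100·exp(−0.04951·14) = 50.000 mg/L
Dose 2 (310 mg at t=3 h): 310·exp(−0.04951·11) = 179.820 mg/L
Dose 3 (500 mg at t=6 h): 500·exp(−0.04951·8) = 336.475 mg/L
Dose 4 (225 mg at t=9 h): 225·exp(−0.04951·5) = 175.660 mg/L
Dose 5 (225 mg at t=12 h): 225·exp(−0.04951·2) = 203.788 mg/L
C(14) = 50.000 + 179.820 + 336.475 + 175.660 + 203.788 = 945.742 mg/L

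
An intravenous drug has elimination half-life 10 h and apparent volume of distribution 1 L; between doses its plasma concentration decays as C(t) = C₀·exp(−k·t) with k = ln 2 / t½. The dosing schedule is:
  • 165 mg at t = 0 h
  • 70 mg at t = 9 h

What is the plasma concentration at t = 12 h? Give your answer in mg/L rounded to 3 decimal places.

128.678 mg/L

k = ln 2 / 10 = 0.06931 per h
Dose 1 (165 mg at t=0 h): 165·exp(−0.06931·12) = 71.820 mg/L
Dose 2 (70 mg at t=9 h): 70·exp(−0.06931·3) = 56.858 mg/L
C(12) = 71.820 + 56.858 = 128.678 mg/L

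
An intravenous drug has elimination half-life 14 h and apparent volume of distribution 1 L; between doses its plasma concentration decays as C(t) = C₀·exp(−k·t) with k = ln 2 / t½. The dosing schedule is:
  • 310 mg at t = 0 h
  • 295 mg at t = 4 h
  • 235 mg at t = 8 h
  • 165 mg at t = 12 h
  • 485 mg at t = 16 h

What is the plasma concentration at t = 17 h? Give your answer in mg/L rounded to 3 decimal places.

1029.486 mg/L

k = ln 2 / 14 = 0.04951 per h
Dose 1 (310 mg at t=0 h): 310·exp(−0.04951·17) = 133.606 mg/L
Dose 2 (295 mg at t=4 h): 295·exp(−0.04951·13) = 154.987 mg/L
Dose 3 (235 mg at t=8 h): 235·exp(−0.04951·9) = 150.504 mg/L
Dose 4 (165 mg at t=12 h): 165·exp(−0.04951·5) = 128.817 mg/L
Dose 5 (485 mg at t=16 h): 485·exp(−0.04951·1) = 461.572 mg/L
C(17) = 133.606 + 154.987 + 150.504 + 128.817 + 461.572 = 1029.486 mg/L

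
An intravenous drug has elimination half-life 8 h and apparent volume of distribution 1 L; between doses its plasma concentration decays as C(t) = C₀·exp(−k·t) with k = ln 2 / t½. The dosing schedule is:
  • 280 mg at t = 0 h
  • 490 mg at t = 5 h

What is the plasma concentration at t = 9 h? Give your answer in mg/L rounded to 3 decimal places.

k = ln 2 / 8 = 0.08664 per h
Dose 1 (280 mg at t=0 h): 280·exp(−0.08664·9) = 128.381 mg/L
Dose 2 (490 mg at t=5 h): 490·exp(−0.08664·4) = 346.482 mg/L
C(9) = 128.381 + 346.482 = 474.863 mg/L

474.863 mg/L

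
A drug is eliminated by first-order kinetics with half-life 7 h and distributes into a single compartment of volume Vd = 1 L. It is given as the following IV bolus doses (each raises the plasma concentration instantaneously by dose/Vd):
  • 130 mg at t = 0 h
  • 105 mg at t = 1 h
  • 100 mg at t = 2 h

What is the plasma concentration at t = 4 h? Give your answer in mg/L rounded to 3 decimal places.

k = ln 2 / 7 = 0.09902 per h
Dose 1 (130 mg at t=0 h): 130·exp(−0.09902·4) = 87.484 mg/L
Dose 2 (105 mg at t=1 h): 105·exp(−0.09902·3) = 78.015 mg/L
Dose 3 (100 mg at t=2 h): 100·exp(−0.09902·2) = 82.034 mg/L
C(4) = 87.484 + 78.015 + 82.034 = 247.532 mg/L

247.532 mg/L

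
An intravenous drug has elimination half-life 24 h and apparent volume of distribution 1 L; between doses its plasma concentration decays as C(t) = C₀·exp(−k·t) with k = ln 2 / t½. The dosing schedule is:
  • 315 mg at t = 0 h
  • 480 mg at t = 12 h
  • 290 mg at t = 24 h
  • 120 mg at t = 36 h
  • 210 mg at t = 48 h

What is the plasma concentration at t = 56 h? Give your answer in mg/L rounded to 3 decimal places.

k = ln 2 / 24 = 0.02888 per h
Dose 1 (315 mg at t=0 h): 315·exp(−0.02888·56) = 62.504 mg/L
Dose 2 (480 mg at t=12 h): 480·exp(−0.02888·44) = 134.695 mg/L
Dose 3 (290 mg at t=24 h): 290·exp(−0.02888·32) = 115.087 mg/L
Dose 4 (120 mg at t=36 h): 120·exp(−0.02888·20) = 67.348 mg/L
Dose 5 (210 mg at t=48 h): 210·exp(−0.02888·8) = 166.677 mg/L
C(56) = 62.504 + 134.695 + 115.087 + 67.348 + 166.677 = 546.311 mg/L

546.311 mg/L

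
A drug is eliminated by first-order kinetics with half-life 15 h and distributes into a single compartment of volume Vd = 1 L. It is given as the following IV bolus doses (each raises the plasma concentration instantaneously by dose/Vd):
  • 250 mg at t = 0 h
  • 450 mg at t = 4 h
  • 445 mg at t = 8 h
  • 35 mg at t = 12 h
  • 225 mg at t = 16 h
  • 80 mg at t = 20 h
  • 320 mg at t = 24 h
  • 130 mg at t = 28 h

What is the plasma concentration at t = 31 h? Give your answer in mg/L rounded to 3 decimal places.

k = ln 2 / 15 = 0.04621 per h
Dose 1 (250 mg at t=0 h): 250·exp(−0.04621·31) = 59.678 mg/L
Dose 2 (450 mg at t=4 h): 450·exp(−0.04621·27) = 129.229 mg/L
Dose 3 (445 mg at t=8 h): 445·exp(−0.04621·23) = 153.738 mg/L
Dose 4 (35 mg at t=12 h): 35·exp(−0.04621·19) = 14.547 mg/L
Dose 5 (225 mg at t=16 h): 225·exp(−0.04621·15) = 112.500 mg/L
Dose 6 (80 mg at t=20 h): 80·exp(−0.04621·11) = 48.121 mg/L
Dose 7 (320 mg at t=24 h): 320·exp(−0.04621·7) = 231.563 mg/L
Dose 8 (130 mg at t=28 h): 130·exp(−0.04621·3) = 113.172 mg/L
C(31) = 59.678 + 129.229 + 153.738 + 14.547 + 112.500 + 48.121 + 231.563 + 113.172 = 862.546 mg/L

862.546 mg/L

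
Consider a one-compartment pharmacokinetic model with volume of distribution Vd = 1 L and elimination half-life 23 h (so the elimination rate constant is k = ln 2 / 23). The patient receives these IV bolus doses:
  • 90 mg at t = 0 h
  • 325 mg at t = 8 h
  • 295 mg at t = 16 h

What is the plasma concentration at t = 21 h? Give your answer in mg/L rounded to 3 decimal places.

521.183 mg/L

k = ln 2 / 23 = 0.03014 per h
Dose 1 (90 mg at t=0 h): 90·exp(−0.03014·21) = 47.796 mg/L
Dose 2 (325 mg at t=8 h): 325·exp(−0.03014·13) = 219.652 mg/L
Dose 3 (295 mg at t=16 h): 295·exp(−0.03014·5) = 253.735 mg/L
C(21) = 47.796 + 219.652 + 253.735 = 521.183 mg/L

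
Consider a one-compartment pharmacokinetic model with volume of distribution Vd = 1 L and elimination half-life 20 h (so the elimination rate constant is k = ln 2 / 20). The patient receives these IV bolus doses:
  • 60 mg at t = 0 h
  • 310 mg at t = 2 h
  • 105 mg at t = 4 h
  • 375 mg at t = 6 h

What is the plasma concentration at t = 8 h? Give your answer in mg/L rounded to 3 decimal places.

738.565 mg/L

k = ln 2 / 20 = 0.03466 per h
Dose 1 (60 mg at t=0 h): 60·exp(−0.03466·8) = 45.471 mg/L
Dose 2 (310 mg at t=2 h): 310·exp(−0.03466·6) = 251.798 mg/L
Dose 3 (105 mg at t=4 h): 105·exp(−0.03466·4) = 91.408 mg/L
Dose 4 (375 mg at t=6 h): 375·exp(−0.03466·2) = 349.887 mg/L
C(8) = 45.471 + 251.798 + 91.408 + 349.887 = 738.565 mg/L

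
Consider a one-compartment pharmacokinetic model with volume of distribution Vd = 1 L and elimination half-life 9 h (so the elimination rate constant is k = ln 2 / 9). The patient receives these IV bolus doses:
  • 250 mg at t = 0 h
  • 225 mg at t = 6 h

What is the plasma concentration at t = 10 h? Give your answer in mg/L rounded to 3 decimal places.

k = ln 2 / 9 = 0.07702 per h
Dose 1 (250 mg at t=0 h): 250·exp(−0.07702·10) = 115.734 mg/L
Dose 2 (225 mg at t=6 h): 225·exp(−0.07702·4) = 165.345 mg/L
C(10) = 115.734 + 165.345 = 281.079 mg/L

281.079 mg/L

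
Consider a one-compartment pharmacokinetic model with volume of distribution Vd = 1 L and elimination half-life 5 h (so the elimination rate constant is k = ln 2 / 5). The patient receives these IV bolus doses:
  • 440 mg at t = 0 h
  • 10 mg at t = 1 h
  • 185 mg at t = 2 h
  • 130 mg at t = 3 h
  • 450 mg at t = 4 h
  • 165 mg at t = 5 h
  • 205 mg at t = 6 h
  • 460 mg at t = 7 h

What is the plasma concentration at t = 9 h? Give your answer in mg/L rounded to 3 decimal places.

k = ln 2 / 5 = 0.13863 per h
Dose 1 (440 mg at t=0 h): 440·exp(−0.13863·9) = 126.357 mg/L
Dose 2 (10 mg at t=1 h): 10·exp(−0.13863·8) = 3.299 mg/L
Dose 3 (185 mg at t=2 h): 185·exp(−0.13863·7) = 70.102 mg/L
Dose 4 (130 mg at t=3 h): 130·exp(−0.13863·6) = 56.586 mg/L
Dose 5 (450 mg at t=4 h): 450·exp(−0.13863·5) = 225.000 mg/L
Dose 6 (165 mg at t=5 h): 165·exp(−0.13863·4) = 94.768 mg/L
Dose 7 (205 mg at t=6 h): 205·exp(−0.13863·3) = 135.250 mg/L
Dose 8 (460 mg at t=7 h): 460·exp(−0.13863·2) = 348.615 mg/L
C(9) = 126.357 + 3.299 + 70.102 + 56.586 + 225.000 + 94.768 + 135.250 + 348.615 = 1059.975 mg/L

1059.975 mg/L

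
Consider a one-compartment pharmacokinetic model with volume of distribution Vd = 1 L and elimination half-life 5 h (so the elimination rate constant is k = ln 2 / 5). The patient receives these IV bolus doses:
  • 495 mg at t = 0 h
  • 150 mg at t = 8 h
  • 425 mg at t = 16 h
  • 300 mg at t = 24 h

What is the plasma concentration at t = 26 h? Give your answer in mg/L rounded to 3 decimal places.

359.444 mg/L

k = ln 2 / 5 = 0.13863 per h
Dose 1 (495 mg at t=0 h): 495·exp(−0.13863·26) = 13.466 mg/L
Dose 2 (150 mg at t=8 h): 150·exp(−0.13863·18) = 12.370 mg/L
Dose 3 (425 mg at t=16 h): 425·exp(−0.13863·10) = 106.250 mg/L
Dose 4 (300 mg at t=24 h): 300·exp(−0.13863·2) = 227.357 mg/L
C(26) = 13.466 + 12.370 + 106.250 + 227.357 = 359.444 mg/L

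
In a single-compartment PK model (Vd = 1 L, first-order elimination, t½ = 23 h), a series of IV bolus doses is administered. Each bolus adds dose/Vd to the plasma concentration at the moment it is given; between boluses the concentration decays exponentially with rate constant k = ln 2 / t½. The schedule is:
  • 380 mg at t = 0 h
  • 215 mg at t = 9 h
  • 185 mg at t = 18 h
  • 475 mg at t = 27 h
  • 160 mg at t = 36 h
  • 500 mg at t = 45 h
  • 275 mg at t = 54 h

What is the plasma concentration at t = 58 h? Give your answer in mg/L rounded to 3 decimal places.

1021.455 mg/L

k = ln 2 / 23 = 0.03014 per h
Dose 1 (380 mg at t=0 h): 380·exp(−0.03014·58) = 66.171 mg/L
Dose 2 (215 mg at t=9 h): 215·exp(−0.03014·49) = 49.104 mg/L
Dose 3 (185 mg at t=18 h): 185·exp(−0.03014·40) = 55.417 mg/L
Dose 4 (475 mg at t=27 h): 475·exp(−0.03014·31) = 186.620 mg/L
Dose 5 (160 mg at t=36 h): 160·exp(−0.03014·22) = 82.448 mg/L
Dose 6 (500 mg at t=45 h): 500·exp(−0.03014·13) = 337.927 mg/L
Dose 7 (275 mg at t=54 h): 275·exp(−0.03014·4) = 243.770 mg/L
C(58) = 66.171 + 49.104 + 55.417 + 186.620 + 82.448 + 337.927 + 243.770 = 1021.455 mg/L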